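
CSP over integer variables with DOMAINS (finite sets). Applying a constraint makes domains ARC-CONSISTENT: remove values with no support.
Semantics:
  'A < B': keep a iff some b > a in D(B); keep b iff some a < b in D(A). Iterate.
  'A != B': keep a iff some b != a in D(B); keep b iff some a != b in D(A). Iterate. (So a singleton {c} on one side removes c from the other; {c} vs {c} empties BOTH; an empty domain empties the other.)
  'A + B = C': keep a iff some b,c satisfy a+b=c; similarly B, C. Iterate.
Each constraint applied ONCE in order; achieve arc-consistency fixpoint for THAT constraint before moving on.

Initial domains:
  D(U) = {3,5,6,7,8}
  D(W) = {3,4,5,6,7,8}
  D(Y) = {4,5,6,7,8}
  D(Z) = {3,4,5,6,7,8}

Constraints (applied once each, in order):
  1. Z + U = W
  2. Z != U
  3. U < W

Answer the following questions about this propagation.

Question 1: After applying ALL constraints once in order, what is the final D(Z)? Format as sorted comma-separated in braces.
Constraint 1 (Z + U = W) on D(Z)={3,4,5,6,7,8} D(U)={3,5,6,7,8} D(W)={3,4,5,6,7,8}: Z {3,4,5,6,7,8}->{3,4,5}; U {3,5,6,7,8}->{3,5}; W {3,4,5,6,7,8}->{6,7,8}
Constraint 2 (Z != U) on D(Z)={3,4,5} D(U)={3,5}: no change
Constraint 3 (U < W) on D(U)={3,5} D(W)={6,7,8}: no change
So after all 3 constraints: D(Z) = {3,4,5}

Answer: {3,4,5}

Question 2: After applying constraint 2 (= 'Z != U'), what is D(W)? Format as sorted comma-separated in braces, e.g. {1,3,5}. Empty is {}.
Answer: {6,7,8}

Derivation:
Constraint 1 (Z + U = W) on D(Z)={3,4,5,6,7,8} D(U)={3,5,6,7,8} D(W)={3,4,5,6,7,8}: Z {3,4,5,6,7,8}->{3,4,5}; U {3,5,6,7,8}->{3,5}; W {3,4,5,6,7,8}->{6,7,8}
Constraint 2 (Z != U) on D(Z)={3,4,5} D(U)={3,5}: no change
So after constraint 2: D(W) = {6,7,8}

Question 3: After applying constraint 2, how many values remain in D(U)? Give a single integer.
Constraint 1 (Z + U = W) on D(Z)={3,4,5,6,7,8} D(U)={3,5,6,7,8} D(W)={3,4,5,6,7,8}: Z {3,4,5,6,7,8}->{3,4,5}; U {3,5,6,7,8}->{3,5}; W {3,4,5,6,7,8}->{6,7,8}
Constraint 2 (Z != U) on D(Z)={3,4,5} D(U)={3,5}: no change
So after constraint 2: D(U)={3,5}, size = 2

Answer: 2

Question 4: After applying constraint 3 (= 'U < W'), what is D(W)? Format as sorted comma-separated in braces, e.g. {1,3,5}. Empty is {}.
Constraint 1 (Z + U = W) on D(Z)={3,4,5,6,7,8} D(U)={3,5,6,7,8} D(W)={3,4,5,6,7,8}: Z {3,4,5,6,7,8}->{3,4,5}; U {3,5,6,7,8}->{3,5}; W {3,4,5,6,7,8}->{6,7,8}
Constraint 2 (Z != U) on D(Z)={3,4,5} D(U)={3,5}: no change
Constraint 3 (U < W) on D(U)={3,5} D(W)={6,7,8}: no change
So after constraint 3: D(W) = {6,7,8}

Answer: {6,7,8}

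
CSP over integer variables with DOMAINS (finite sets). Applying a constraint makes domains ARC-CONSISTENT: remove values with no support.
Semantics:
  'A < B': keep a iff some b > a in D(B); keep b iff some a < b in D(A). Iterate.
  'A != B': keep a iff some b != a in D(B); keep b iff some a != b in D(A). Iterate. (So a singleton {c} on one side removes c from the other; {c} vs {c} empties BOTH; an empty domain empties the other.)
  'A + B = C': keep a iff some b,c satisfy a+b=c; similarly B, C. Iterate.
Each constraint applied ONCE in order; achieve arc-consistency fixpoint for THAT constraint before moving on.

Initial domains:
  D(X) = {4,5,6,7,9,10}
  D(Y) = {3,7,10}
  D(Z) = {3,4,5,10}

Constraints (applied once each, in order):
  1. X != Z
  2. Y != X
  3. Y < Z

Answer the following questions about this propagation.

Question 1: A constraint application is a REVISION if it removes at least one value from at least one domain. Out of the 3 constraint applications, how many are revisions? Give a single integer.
Answer: 1

Derivation:
Constraint 1 (X != Z) on D(X)={4,5,6,7,9,10} D(Z)={3,4,5,10}: no change => not a revision
Constraint 2 (Y != X) on D(Y)={3,7,10} D(X)={4,5,6,7,9,10}: no change => not a revision
Constraint 3 (Y < Z) on D(Y)={3,7,10} D(Z)={3,4,5,10}: Y {3,7,10}->{3,7}; Z {3,4,5,10}->{4,5,10} => REVISION
Total revisions = 1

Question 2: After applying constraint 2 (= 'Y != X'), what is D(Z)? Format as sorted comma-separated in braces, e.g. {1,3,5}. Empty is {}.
Constraint 1 (X != Z) on D(X)={4,5,6,7,9,10} D(Z)={3,4,5,10}: no change
Constraint 2 (Y != X) on D(Y)={3,7,10} D(X)={4,5,6,7,9,10}: no change
So after constraint 2: D(Z) = {3,4,5,10}

Answer: {3,4,5,10}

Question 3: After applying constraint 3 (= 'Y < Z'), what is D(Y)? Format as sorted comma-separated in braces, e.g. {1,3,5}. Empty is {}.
Constraint 1 (X != Z) on D(X)={4,5,6,7,9,10} D(Z)={3,4,5,10}: no change
Constraint 2 (Y != X) on D(Y)={3,7,10} D(X)={4,5,6,7,9,10}: no change
Constraint 3 (Y < Z) on D(Y)={3,7,10} D(Z)={3,4,5,10}: Y {3,7,10}->{3,7}; Z {3,4,5,10}->{4,5,10}
So after constraint 3: D(Y) = {3,7}

Answer: {3,7}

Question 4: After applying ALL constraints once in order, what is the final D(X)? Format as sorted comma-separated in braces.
Answer: {4,5,6,7,9,10}

Derivation:
Constraint 1 (X != Z) on D(X)={4,5,6,7,9,10} D(Z)={3,4,5,10}: no change
Constraint 2 (Y != X) on D(Y)={3,7,10} D(X)={4,5,6,7,9,10}: no change
Constraint 3 (Y < Z) on D(Y)={3,7,10} D(Z)={3,4,5,10}: Y {3,7,10}->{3,7}; Z {3,4,5,10}->{4,5,10}
So after all 3 constraints: D(X) = {4,5,6,7,9,10}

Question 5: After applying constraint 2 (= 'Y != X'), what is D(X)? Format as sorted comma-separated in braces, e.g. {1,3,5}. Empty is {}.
Answer: {4,5,6,7,9,10}

Derivation:
Constraint 1 (X != Z) on D(X)={4,5,6,7,9,10} D(Z)={3,4,5,10}: no change
Constraint 2 (Y != X) on D(Y)={3,7,10} D(X)={4,5,6,7,9,10}: no change
So after constraint 2: D(X) = {4,5,6,7,9,10}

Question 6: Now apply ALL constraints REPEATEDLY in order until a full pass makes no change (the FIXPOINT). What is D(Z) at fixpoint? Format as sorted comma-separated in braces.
Answer: {4,5,10}

Derivation:
pass 0 (initial): D(Z)={3,4,5,10}
pass 1: Y {3,7,10}->{3,7}; Z {3,4,5,10}->{4,5,10}
pass 2: no change
Fixpoint after 2 passes: D(Z) = {4,5,10}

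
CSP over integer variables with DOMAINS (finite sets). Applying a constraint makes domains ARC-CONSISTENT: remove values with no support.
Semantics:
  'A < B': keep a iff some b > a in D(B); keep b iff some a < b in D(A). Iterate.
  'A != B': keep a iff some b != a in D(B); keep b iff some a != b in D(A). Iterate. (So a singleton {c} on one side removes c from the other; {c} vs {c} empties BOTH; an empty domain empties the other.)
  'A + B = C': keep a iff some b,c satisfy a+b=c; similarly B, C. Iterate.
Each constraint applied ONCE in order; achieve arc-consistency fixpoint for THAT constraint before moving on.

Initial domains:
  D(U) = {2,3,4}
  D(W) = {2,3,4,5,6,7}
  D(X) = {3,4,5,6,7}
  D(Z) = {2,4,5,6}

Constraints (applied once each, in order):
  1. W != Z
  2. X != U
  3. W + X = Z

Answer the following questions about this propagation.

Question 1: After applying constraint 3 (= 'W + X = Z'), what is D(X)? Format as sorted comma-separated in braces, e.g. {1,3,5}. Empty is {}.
Constraint 1 (W != Z) on D(W)={2,3,4,5,6,7} D(Z)={2,4,5,6}: no change
Constraint 2 (X != U) on D(X)={3,4,5,6,7} D(U)={2,3,4}: no change
Constraint 3 (W + X = Z) on D(W)={2,3,4,5,6,7} D(X)={3,4,5,6,7} D(Z)={2,4,5,6}: W {2,3,4,5,6,7}->{2,3}; X {3,4,5,6,7}->{3,4}; Z {2,4,5,6}->{5,6}
So after constraint 3: D(X) = {3,4}

Answer: {3,4}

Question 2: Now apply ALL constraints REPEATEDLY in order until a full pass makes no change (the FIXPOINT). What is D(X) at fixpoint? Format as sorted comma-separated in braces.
Answer: {3,4}

Derivation:
pass 0 (initial): D(X)={3,4,5,6,7}
pass 1: W {2,3,4,5,6,7}->{2,3}; X {3,4,5,6,7}->{3,4}; Z {2,4,5,6}->{5,6}
pass 2: no change
Fixpoint after 2 passes: D(X) = {3,4}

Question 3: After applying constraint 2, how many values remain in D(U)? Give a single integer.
Constraint 1 (W != Z) on D(W)={2,3,4,5,6,7} D(Z)={2,4,5,6}: no change
Constraint 2 (X != U) on D(X)={3,4,5,6,7} D(U)={2,3,4}: no change
So after constraint 2: D(U)={2,3,4}, size = 3

Answer: 3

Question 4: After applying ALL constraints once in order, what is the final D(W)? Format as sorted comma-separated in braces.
Constraint 1 (W != Z) on D(W)={2,3,4,5,6,7} D(Z)={2,4,5,6}: no change
Constraint 2 (X != U) on D(X)={3,4,5,6,7} D(U)={2,3,4}: no change
Constraint 3 (W + X = Z) on D(W)={2,3,4,5,6,7} D(X)={3,4,5,6,7} D(Z)={2,4,5,6}: W {2,3,4,5,6,7}->{2,3}; X {3,4,5,6,7}->{3,4}; Z {2,4,5,6}->{5,6}
So after all 3 constraints: D(W) = {2,3}

Answer: {2,3}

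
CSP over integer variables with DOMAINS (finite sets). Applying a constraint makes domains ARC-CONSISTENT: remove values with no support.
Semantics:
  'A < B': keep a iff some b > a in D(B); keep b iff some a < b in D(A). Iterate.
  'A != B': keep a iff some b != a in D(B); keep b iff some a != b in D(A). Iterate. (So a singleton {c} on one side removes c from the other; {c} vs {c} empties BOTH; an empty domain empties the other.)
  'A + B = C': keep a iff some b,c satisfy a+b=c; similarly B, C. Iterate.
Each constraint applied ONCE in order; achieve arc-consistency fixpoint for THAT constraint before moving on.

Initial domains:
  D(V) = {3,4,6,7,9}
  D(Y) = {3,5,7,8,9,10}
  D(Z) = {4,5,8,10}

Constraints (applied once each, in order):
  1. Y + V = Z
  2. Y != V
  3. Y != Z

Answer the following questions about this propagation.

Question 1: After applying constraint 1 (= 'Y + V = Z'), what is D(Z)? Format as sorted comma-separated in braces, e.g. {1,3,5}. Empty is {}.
Constraint 1 (Y + V = Z) on D(Y)={3,5,7,8,9,10} D(V)={3,4,6,7,9} D(Z)={4,5,8,10}: Y {3,5,7,8,9,10}->{3,5,7}; V {3,4,6,7,9}->{3,7}; Z {4,5,8,10}->{8,10}
So after constraint 1: D(Z) = {8,10}

Answer: {8,10}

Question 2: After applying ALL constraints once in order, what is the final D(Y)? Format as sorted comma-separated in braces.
Constraint 1 (Y + V = Z) on D(Y)={3,5,7,8,9,10} D(V)={3,4,6,7,9} D(Z)={4,5,8,10}: Y {3,5,7,8,9,10}->{3,5,7}; V {3,4,6,7,9}->{3,7}; Z {4,5,8,10}->{8,10}
Constraint 2 (Y != V) on D(Y)={3,5,7} D(V)={3,7}: no change
Constraint 3 (Y != Z) on D(Y)={3,5,7} D(Z)={8,10}: no change
So after all 3 constraints: D(Y) = {3,5,7}

Answer: {3,5,7}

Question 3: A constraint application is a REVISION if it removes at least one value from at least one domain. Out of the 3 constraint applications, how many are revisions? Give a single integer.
Answer: 1

Derivation:
Constraint 1 (Y + V = Z) on D(Y)={3,5,7,8,9,10} D(V)={3,4,6,7,9} D(Z)={4,5,8,10}: Y {3,5,7,8,9,10}->{3,5,7}; V {3,4,6,7,9}->{3,7}; Z {4,5,8,10}->{8,10} => REVISION
Constraint 2 (Y != V) on D(Y)={3,5,7} D(V)={3,7}: no change => not a revision
Constraint 3 (Y != Z) on D(Y)={3,5,7} D(Z)={8,10}: no change => not a revision
Total revisions = 1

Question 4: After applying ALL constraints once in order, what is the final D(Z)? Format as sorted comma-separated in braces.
Answer: {8,10}

Derivation:
Constraint 1 (Y + V = Z) on D(Y)={3,5,7,8,9,10} D(V)={3,4,6,7,9} D(Z)={4,5,8,10}: Y {3,5,7,8,9,10}->{3,5,7}; V {3,4,6,7,9}->{3,7}; Z {4,5,8,10}->{8,10}
Constraint 2 (Y != V) on D(Y)={3,5,7} D(V)={3,7}: no change
Constraint 3 (Y != Z) on D(Y)={3,5,7} D(Z)={8,10}: no change
So after all 3 constraints: D(Z) = {8,10}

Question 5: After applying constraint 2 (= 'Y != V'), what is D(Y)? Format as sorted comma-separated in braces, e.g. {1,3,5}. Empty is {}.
Constraint 1 (Y + V = Z) on D(Y)={3,5,7,8,9,10} D(V)={3,4,6,7,9} D(Z)={4,5,8,10}: Y {3,5,7,8,9,10}->{3,5,7}; V {3,4,6,7,9}->{3,7}; Z {4,5,8,10}->{8,10}
Constraint 2 (Y != V) on D(Y)={3,5,7} D(V)={3,7}: no change
So after constraint 2: D(Y) = {3,5,7}

Answer: {3,5,7}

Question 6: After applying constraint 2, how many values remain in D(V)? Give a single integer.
Constraint 1 (Y + V = Z) on D(Y)={3,5,7,8,9,10} D(V)={3,4,6,7,9} D(Z)={4,5,8,10}: Y {3,5,7,8,9,10}->{3,5,7}; V {3,4,6,7,9}->{3,7}; Z {4,5,8,10}->{8,10}
Constraint 2 (Y != V) on D(Y)={3,5,7} D(V)={3,7}: no change
So after constraint 2: D(V)={3,7}, size = 2

Answer: 2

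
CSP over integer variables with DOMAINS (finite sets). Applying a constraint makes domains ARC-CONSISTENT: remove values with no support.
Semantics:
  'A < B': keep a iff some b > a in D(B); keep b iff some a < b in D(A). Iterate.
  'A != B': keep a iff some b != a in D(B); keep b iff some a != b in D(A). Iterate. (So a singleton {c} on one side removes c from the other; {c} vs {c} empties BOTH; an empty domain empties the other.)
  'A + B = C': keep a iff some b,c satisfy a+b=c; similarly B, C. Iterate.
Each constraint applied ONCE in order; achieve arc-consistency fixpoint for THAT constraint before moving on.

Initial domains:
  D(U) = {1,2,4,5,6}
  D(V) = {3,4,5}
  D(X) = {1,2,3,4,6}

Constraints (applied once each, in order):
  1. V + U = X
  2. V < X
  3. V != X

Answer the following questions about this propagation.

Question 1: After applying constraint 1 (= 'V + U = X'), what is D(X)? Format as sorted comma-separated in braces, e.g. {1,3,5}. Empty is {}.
Constraint 1 (V + U = X) on D(V)={3,4,5} D(U)={1,2,4,5,6} D(X)={1,2,3,4,6}: U {1,2,4,5,6}->{1,2}; X {1,2,3,4,6}->{4,6}
So after constraint 1: D(X) = {4,6}

Answer: {4,6}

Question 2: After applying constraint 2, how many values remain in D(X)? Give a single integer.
Constraint 1 (V + U = X) on D(V)={3,4,5} D(U)={1,2,4,5,6} D(X)={1,2,3,4,6}: U {1,2,4,5,6}->{1,2}; X {1,2,3,4,6}->{4,6}
Constraint 2 (V < X) on D(V)={3,4,5} D(X)={4,6}: no change
So after constraint 2: D(X)={4,6}, size = 2

Answer: 2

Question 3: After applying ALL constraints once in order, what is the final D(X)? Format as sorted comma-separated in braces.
Constraint 1 (V + U = X) on D(V)={3,4,5} D(U)={1,2,4,5,6} D(X)={1,2,3,4,6}: U {1,2,4,5,6}->{1,2}; X {1,2,3,4,6}->{4,6}
Constraint 2 (V < X) on D(V)={3,4,5} D(X)={4,6}: no change
Constraint 3 (V != X) on D(V)={3,4,5} D(X)={4,6}: no change
So after all 3 constraints: D(X) = {4,6}

Answer: {4,6}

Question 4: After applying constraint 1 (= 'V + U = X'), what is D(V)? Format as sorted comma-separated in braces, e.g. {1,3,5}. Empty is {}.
Constraint 1 (V + U = X) on D(V)={3,4,5} D(U)={1,2,4,5,6} D(X)={1,2,3,4,6}: U {1,2,4,5,6}->{1,2}; X {1,2,3,4,6}->{4,6}
So after constraint 1: D(V) = {3,4,5}

Answer: {3,4,5}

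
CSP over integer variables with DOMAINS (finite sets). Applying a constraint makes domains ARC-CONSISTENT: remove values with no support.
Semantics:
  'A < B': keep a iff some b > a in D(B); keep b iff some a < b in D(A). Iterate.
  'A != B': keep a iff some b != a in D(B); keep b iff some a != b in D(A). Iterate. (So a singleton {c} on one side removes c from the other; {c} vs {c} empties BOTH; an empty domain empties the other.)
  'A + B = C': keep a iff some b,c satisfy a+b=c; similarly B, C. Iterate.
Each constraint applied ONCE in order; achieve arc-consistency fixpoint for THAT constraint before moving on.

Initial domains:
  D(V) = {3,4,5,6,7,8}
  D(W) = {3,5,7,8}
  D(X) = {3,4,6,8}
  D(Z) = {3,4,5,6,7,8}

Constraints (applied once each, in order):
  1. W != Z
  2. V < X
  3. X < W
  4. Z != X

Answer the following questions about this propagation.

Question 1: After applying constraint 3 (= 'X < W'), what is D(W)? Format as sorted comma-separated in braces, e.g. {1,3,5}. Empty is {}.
Answer: {5,7,8}

Derivation:
Constraint 1 (W != Z) on D(W)={3,5,7,8} D(Z)={3,4,5,6,7,8}: no change
Constraint 2 (V < X) on D(V)={3,4,5,6,7,8} D(X)={3,4,6,8}: V {3,4,5,6,7,8}->{3,4,5,6,7}; X {3,4,6,8}->{4,6,8}
Constraint 3 (X < W) on D(X)={4,6,8} D(W)={3,5,7,8}: X {4,6,8}->{4,6}; W {3,5,7,8}->{5,7,8}
So after constraint 3: D(W) = {5,7,8}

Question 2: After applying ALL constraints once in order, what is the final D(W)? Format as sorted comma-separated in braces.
Answer: {5,7,8}

Derivation:
Constraint 1 (W != Z) on D(W)={3,5,7,8} D(Z)={3,4,5,6,7,8}: no change
Constraint 2 (V < X) on D(V)={3,4,5,6,7,8} D(X)={3,4,6,8}: V {3,4,5,6,7,8}->{3,4,5,6,7}; X {3,4,6,8}->{4,6,8}
Constraint 3 (X < W) on D(X)={4,6,8} D(W)={3,5,7,8}: X {4,6,8}->{4,6}; W {3,5,7,8}->{5,7,8}
Constraint 4 (Z != X) on D(Z)={3,4,5,6,7,8} D(X)={4,6}: no change
So after all 4 constraints: D(W) = {5,7,8}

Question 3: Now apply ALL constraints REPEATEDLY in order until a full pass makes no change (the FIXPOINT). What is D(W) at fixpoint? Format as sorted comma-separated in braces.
Answer: {5,7,8}

Derivation:
pass 0 (initial): D(W)={3,5,7,8}
pass 1: V {3,4,5,6,7,8}->{3,4,5,6,7}; W {3,5,7,8}->{5,7,8}; X {3,4,6,8}->{4,6}
pass 2: V {3,4,5,6,7}->{3,4,5}
pass 3: no change
Fixpoint after 3 passes: D(W) = {5,7,8}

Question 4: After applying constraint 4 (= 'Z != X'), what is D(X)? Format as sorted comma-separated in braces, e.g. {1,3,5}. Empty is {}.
Constraint 1 (W != Z) on D(W)={3,5,7,8} D(Z)={3,4,5,6,7,8}: no change
Constraint 2 (V < X) on D(V)={3,4,5,6,7,8} D(X)={3,4,6,8}: V {3,4,5,6,7,8}->{3,4,5,6,7}; X {3,4,6,8}->{4,6,8}
Constraint 3 (X < W) on D(X)={4,6,8} D(W)={3,5,7,8}: X {4,6,8}->{4,6}; W {3,5,7,8}->{5,7,8}
Constraint 4 (Z != X) on D(Z)={3,4,5,6,7,8} D(X)={4,6}: no change
So after constraint 4: D(X) = {4,6}

Answer: {4,6}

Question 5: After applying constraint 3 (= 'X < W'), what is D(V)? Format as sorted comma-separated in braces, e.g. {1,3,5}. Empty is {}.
Constraint 1 (W != Z) on D(W)={3,5,7,8} D(Z)={3,4,5,6,7,8}: no change
Constraint 2 (V < X) on D(V)={3,4,5,6,7,8} D(X)={3,4,6,8}: V {3,4,5,6,7,8}->{3,4,5,6,7}; X {3,4,6,8}->{4,6,8}
Constraint 3 (X < W) on D(X)={4,6,8} D(W)={3,5,7,8}: X {4,6,8}->{4,6}; W {3,5,7,8}->{5,7,8}
So after constraint 3: D(V) = {3,4,5,6,7}

Answer: {3,4,5,6,7}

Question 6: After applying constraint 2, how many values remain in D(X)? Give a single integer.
Answer: 3

Derivation:
Constraint 1 (W != Z) on D(W)={3,5,7,8} D(Z)={3,4,5,6,7,8}: no change
Constraint 2 (V < X) on D(V)={3,4,5,6,7,8} D(X)={3,4,6,8}: V {3,4,5,6,7,8}->{3,4,5,6,7}; X {3,4,6,8}->{4,6,8}
So after constraint 2: D(X)={4,6,8}, size = 3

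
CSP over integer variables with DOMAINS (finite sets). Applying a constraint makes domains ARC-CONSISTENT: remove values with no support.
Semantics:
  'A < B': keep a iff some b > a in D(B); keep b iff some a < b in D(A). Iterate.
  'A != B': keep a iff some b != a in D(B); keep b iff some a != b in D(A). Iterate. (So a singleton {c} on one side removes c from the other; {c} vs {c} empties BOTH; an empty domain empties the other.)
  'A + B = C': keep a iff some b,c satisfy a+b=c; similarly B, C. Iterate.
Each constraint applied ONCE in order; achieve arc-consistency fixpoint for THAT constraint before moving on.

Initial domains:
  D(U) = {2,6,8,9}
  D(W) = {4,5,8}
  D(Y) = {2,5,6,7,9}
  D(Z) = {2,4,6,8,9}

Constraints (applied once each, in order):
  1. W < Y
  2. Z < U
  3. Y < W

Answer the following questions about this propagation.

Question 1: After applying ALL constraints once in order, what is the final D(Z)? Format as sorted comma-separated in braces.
Constraint 1 (W < Y) on D(W)={4,5,8} D(Y)={2,5,6,7,9}: Y {2,5,6,7,9}->{5,6,7,9}
Constraint 2 (Z < U) on D(Z)={2,4,6,8,9} D(U)={2,6,8,9}: Z {2,4,6,8,9}->{2,4,6,8}; U {2,6,8,9}->{6,8,9}
Constraint 3 (Y < W) on D(Y)={5,6,7,9} D(W)={4,5,8}: Y {5,6,7,9}->{5,6,7}; W {4,5,8}->{8}
So after all 3 constraints: D(Z) = {2,4,6,8}

Answer: {2,4,6,8}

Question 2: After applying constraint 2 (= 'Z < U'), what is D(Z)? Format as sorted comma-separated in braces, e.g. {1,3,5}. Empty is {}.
Constraint 1 (W < Y) on D(W)={4,5,8} D(Y)={2,5,6,7,9}: Y {2,5,6,7,9}->{5,6,7,9}
Constraint 2 (Z < U) on D(Z)={2,4,6,8,9} D(U)={2,6,8,9}: Z {2,4,6,8,9}->{2,4,6,8}; U {2,6,8,9}->{6,8,9}
So after constraint 2: D(Z) = {2,4,6,8}

Answer: {2,4,6,8}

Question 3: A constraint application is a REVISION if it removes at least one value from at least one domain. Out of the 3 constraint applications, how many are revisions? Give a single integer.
Constraint 1 (W < Y) on D(W)={4,5,8} D(Y)={2,5,6,7,9}: Y {2,5,6,7,9}->{5,6,7,9} => REVISION
Constraint 2 (Z < U) on D(Z)={2,4,6,8,9} D(U)={2,6,8,9}: Z {2,4,6,8,9}->{2,4,6,8}; U {2,6,8,9}->{6,8,9} => REVISION
Constraint 3 (Y < W) on D(Y)={5,6,7,9} D(W)={4,5,8}: Y {5,6,7,9}->{5,6,7}; W {4,5,8}->{8} => REVISION
Total revisions = 3

Answer: 3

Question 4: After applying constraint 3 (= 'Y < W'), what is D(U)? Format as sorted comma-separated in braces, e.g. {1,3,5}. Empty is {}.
Answer: {6,8,9}

Derivation:
Constraint 1 (W < Y) on D(W)={4,5,8} D(Y)={2,5,6,7,9}: Y {2,5,6,7,9}->{5,6,7,9}
Constraint 2 (Z < U) on D(Z)={2,4,6,8,9} D(U)={2,6,8,9}: Z {2,4,6,8,9}->{2,4,6,8}; U {2,6,8,9}->{6,8,9}
Constraint 3 (Y < W) on D(Y)={5,6,7,9} D(W)={4,5,8}: Y {5,6,7,9}->{5,6,7}; W {4,5,8}->{8}
So after constraint 3: D(U) = {6,8,9}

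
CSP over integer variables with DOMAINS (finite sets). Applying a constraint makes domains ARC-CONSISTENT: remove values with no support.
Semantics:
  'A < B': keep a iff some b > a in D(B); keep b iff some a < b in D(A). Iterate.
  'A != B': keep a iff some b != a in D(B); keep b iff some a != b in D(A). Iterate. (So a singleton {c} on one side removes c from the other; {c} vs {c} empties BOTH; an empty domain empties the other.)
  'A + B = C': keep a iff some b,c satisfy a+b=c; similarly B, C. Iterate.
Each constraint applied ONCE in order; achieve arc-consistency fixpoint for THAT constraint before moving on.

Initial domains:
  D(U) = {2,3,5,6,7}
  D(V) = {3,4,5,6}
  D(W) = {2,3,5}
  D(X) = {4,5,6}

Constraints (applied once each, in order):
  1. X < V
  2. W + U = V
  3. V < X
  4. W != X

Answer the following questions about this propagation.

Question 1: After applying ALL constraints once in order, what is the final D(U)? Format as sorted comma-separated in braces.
Constraint 1 (X < V) on D(X)={4,5,6} D(V)={3,4,5,6}: X {4,5,6}->{4,5}; V {3,4,5,6}->{5,6}
Constraint 2 (W + U = V) on D(W)={2,3,5} D(U)={2,3,5,6,7} D(V)={5,6}: W {2,3,5}->{2,3}; U {2,3,5,6,7}->{2,3}
Constraint 3 (V < X) on D(V)={5,6} D(X)={4,5}: V {5,6}->{}; X {4,5}->{}
Constraint 4 (W != X) on D(W)={2,3} D(X)={}: W {2,3}->{}
So after all 4 constraints: D(U) = {2,3}

Answer: {2,3}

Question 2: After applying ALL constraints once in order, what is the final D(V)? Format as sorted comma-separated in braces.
Constraint 1 (X < V) on D(X)={4,5,6} D(V)={3,4,5,6}: X {4,5,6}->{4,5}; V {3,4,5,6}->{5,6}
Constraint 2 (W + U = V) on D(W)={2,3,5} D(U)={2,3,5,6,7} D(V)={5,6}: W {2,3,5}->{2,3}; U {2,3,5,6,7}->{2,3}
Constraint 3 (V < X) on D(V)={5,6} D(X)={4,5}: V {5,6}->{}; X {4,5}->{}
Constraint 4 (W != X) on D(W)={2,3} D(X)={}: W {2,3}->{}
So after all 4 constraints: D(V) = {}

Answer: {}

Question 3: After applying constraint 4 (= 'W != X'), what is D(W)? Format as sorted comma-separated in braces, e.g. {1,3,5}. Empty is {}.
Answer: {}

Derivation:
Constraint 1 (X < V) on D(X)={4,5,6} D(V)={3,4,5,6}: X {4,5,6}->{4,5}; V {3,4,5,6}->{5,6}
Constraint 2 (W + U = V) on D(W)={2,3,5} D(U)={2,3,5,6,7} D(V)={5,6}: W {2,3,5}->{2,3}; U {2,3,5,6,7}->{2,3}
Constraint 3 (V < X) on D(V)={5,6} D(X)={4,5}: V {5,6}->{}; X {4,5}->{}
Constraint 4 (W != X) on D(W)={2,3} D(X)={}: W {2,3}->{}
So after constraint 4: D(W) = {}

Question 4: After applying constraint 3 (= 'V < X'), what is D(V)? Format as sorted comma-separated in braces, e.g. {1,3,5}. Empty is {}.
Constraint 1 (X < V) on D(X)={4,5,6} D(V)={3,4,5,6}: X {4,5,6}->{4,5}; V {3,4,5,6}->{5,6}
Constraint 2 (W + U = V) on D(W)={2,3,5} D(U)={2,3,5,6,7} D(V)={5,6}: W {2,3,5}->{2,3}; U {2,3,5,6,7}->{2,3}
Constraint 3 (V < X) on D(V)={5,6} D(X)={4,5}: V {5,6}->{}; X {4,5}->{}
So after constraint 3: D(V) = {}

Answer: {}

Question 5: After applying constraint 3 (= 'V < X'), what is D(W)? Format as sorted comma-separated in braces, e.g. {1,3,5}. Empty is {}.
Answer: {2,3}

Derivation:
Constraint 1 (X < V) on D(X)={4,5,6} D(V)={3,4,5,6}: X {4,5,6}->{4,5}; V {3,4,5,6}->{5,6}
Constraint 2 (W + U = V) on D(W)={2,3,5} D(U)={2,3,5,6,7} D(V)={5,6}: W {2,3,5}->{2,3}; U {2,3,5,6,7}->{2,3}
Constraint 3 (V < X) on D(V)={5,6} D(X)={4,5}: V {5,6}->{}; X {4,5}->{}
So after constraint 3: D(W) = {2,3}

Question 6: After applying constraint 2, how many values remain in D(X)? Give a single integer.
Constraint 1 (X < V) on D(X)={4,5,6} D(V)={3,4,5,6}: X {4,5,6}->{4,5}; V {3,4,5,6}->{5,6}
Constraint 2 (W + U = V) on D(W)={2,3,5} D(U)={2,3,5,6,7} D(V)={5,6}: W {2,3,5}->{2,3}; U {2,3,5,6,7}->{2,3}
So after constraint 2: D(X)={4,5}, size = 2

Answer: 2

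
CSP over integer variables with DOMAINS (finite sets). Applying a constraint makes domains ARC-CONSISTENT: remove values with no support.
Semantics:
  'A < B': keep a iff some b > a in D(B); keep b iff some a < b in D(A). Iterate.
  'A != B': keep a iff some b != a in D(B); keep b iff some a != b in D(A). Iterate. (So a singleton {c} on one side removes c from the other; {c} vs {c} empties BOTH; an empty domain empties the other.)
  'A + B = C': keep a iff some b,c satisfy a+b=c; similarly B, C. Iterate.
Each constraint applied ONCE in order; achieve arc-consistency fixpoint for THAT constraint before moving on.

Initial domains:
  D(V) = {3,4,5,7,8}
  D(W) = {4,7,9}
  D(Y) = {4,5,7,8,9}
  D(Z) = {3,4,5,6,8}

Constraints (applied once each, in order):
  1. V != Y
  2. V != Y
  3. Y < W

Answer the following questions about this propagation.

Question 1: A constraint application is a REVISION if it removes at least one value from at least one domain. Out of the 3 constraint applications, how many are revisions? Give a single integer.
Answer: 1

Derivation:
Constraint 1 (V != Y) on D(V)={3,4,5,7,8} D(Y)={4,5,7,8,9}: no change => not a revision
Constraint 2 (V != Y) on D(V)={3,4,5,7,8} D(Y)={4,5,7,8,9}: no change => not a revision
Constraint 3 (Y < W) on D(Y)={4,5,7,8,9} D(W)={4,7,9}: Y {4,5,7,8,9}->{4,5,7,8}; W {4,7,9}->{7,9} => REVISION
Total revisions = 1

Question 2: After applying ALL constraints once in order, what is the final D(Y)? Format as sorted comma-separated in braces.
Answer: {4,5,7,8}

Derivation:
Constraint 1 (V != Y) on D(V)={3,4,5,7,8} D(Y)={4,5,7,8,9}: no change
Constraint 2 (V != Y) on D(V)={3,4,5,7,8} D(Y)={4,5,7,8,9}: no change
Constraint 3 (Y < W) on D(Y)={4,5,7,8,9} D(W)={4,7,9}: Y {4,5,7,8,9}->{4,5,7,8}; W {4,7,9}->{7,9}
So after all 3 constraints: D(Y) = {4,5,7,8}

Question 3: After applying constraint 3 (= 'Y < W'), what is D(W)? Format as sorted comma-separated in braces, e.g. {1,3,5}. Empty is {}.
Answer: {7,9}

Derivation:
Constraint 1 (V != Y) on D(V)={3,4,5,7,8} D(Y)={4,5,7,8,9}: no change
Constraint 2 (V != Y) on D(V)={3,4,5,7,8} D(Y)={4,5,7,8,9}: no change
Constraint 3 (Y < W) on D(Y)={4,5,7,8,9} D(W)={4,7,9}: Y {4,5,7,8,9}->{4,5,7,8}; W {4,7,9}->{7,9}
So after constraint 3: D(W) = {7,9}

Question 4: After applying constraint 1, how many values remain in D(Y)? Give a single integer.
Answer: 5

Derivation:
Constraint 1 (V != Y) on D(V)={3,4,5,7,8} D(Y)={4,5,7,8,9}: no change
So after constraint 1: D(Y)={4,5,7,8,9}, size = 5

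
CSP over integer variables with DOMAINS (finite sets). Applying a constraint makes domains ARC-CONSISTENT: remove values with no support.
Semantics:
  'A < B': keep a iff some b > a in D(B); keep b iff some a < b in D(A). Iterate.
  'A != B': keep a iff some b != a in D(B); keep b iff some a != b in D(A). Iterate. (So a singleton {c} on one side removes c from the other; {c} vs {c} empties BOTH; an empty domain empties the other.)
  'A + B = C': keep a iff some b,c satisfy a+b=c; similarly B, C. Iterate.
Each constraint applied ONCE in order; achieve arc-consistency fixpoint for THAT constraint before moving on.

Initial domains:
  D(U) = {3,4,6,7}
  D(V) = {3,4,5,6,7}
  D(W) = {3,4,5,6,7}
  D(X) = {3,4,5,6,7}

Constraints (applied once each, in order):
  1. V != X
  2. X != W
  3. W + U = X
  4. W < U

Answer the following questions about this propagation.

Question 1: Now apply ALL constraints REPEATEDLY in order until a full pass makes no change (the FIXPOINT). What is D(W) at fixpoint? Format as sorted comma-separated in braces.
Answer: {3}

Derivation:
pass 0 (initial): D(W)={3,4,5,6,7}
pass 1: U {3,4,6,7}->{4}; W {3,4,5,6,7}->{3}; X {3,4,5,6,7}->{6,7}
pass 2: X {6,7}->{7}
pass 3: V {3,4,5,6,7}->{3,4,5,6}
pass 4: no change
Fixpoint after 4 passes: D(W) = {3}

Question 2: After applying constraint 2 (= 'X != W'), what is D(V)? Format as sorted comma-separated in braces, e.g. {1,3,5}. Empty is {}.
Constraint 1 (V != X) on D(V)={3,4,5,6,7} D(X)={3,4,5,6,7}: no change
Constraint 2 (X != W) on D(X)={3,4,5,6,7} D(W)={3,4,5,6,7}: no change
So after constraint 2: D(V) = {3,4,5,6,7}

Answer: {3,4,5,6,7}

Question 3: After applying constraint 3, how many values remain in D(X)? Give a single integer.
Answer: 2

Derivation:
Constraint 1 (V != X) on D(V)={3,4,5,6,7} D(X)={3,4,5,6,7}: no change
Constraint 2 (X != W) on D(X)={3,4,5,6,7} D(W)={3,4,5,6,7}: no change
Constraint 3 (W + U = X) on D(W)={3,4,5,6,7} D(U)={3,4,6,7} D(X)={3,4,5,6,7}: W {3,4,5,6,7}->{3,4}; U {3,4,6,7}->{3,4}; X {3,4,5,6,7}->{6,7}
So after constraint 3: D(X)={6,7}, size = 2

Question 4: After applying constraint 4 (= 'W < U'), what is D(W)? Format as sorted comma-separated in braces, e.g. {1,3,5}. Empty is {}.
Answer: {3}

Derivation:
Constraint 1 (V != X) on D(V)={3,4,5,6,7} D(X)={3,4,5,6,7}: no change
Constraint 2 (X != W) on D(X)={3,4,5,6,7} D(W)={3,4,5,6,7}: no change
Constraint 3 (W + U = X) on D(W)={3,4,5,6,7} D(U)={3,4,6,7} D(X)={3,4,5,6,7}: W {3,4,5,6,7}->{3,4}; U {3,4,6,7}->{3,4}; X {3,4,5,6,7}->{6,7}
Constraint 4 (W < U) on D(W)={3,4} D(U)={3,4}: W {3,4}->{3}; U {3,4}->{4}
So after constraint 4: D(W) = {3}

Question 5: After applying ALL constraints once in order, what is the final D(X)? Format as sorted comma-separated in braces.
Answer: {6,7}

Derivation:
Constraint 1 (V != X) on D(V)={3,4,5,6,7} D(X)={3,4,5,6,7}: no change
Constraint 2 (X != W) on D(X)={3,4,5,6,7} D(W)={3,4,5,6,7}: no change
Constraint 3 (W + U = X) on D(W)={3,4,5,6,7} D(U)={3,4,6,7} D(X)={3,4,5,6,7}: W {3,4,5,6,7}->{3,4}; U {3,4,6,7}->{3,4}; X {3,4,5,6,7}->{6,7}
Constraint 4 (W < U) on D(W)={3,4} D(U)={3,4}: W {3,4}->{3}; U {3,4}->{4}
So after all 4 constraints: D(X) = {6,7}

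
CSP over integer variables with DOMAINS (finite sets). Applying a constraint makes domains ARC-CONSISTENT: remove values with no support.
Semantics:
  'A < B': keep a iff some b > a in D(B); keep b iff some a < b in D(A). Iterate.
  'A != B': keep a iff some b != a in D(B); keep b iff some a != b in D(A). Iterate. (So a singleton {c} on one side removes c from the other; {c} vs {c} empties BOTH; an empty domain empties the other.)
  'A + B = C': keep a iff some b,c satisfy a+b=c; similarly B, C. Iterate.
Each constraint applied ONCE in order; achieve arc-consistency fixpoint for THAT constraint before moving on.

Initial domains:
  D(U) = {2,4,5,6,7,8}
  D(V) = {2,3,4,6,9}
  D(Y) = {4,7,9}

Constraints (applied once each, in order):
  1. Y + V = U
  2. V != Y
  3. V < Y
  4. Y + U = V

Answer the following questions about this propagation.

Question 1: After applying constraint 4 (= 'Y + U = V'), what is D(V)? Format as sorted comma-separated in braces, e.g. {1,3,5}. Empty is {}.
Constraint 1 (Y + V = U) on D(Y)={4,7,9} D(V)={2,3,4,6,9} D(U)={2,4,5,6,7,8}: Y {4,7,9}->{4}; V {2,3,4,6,9}->{2,3,4}; U {2,4,5,6,7,8}->{6,7,8}
Constraint 2 (V != Y) on D(V)={2,3,4} D(Y)={4}: V {2,3,4}->{2,3}
Constraint 3 (V < Y) on D(V)={2,3} D(Y)={4}: no change
Constraint 4 (Y + U = V) on D(Y)={4} D(U)={6,7,8} D(V)={2,3}: Y {4}->{}; U {6,7,8}->{}; V {2,3}->{}
So after constraint 4: D(V) = {}

Answer: {}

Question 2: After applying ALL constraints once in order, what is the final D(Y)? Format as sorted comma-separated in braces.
Constraint 1 (Y + V = U) on D(Y)={4,7,9} D(V)={2,3,4,6,9} D(U)={2,4,5,6,7,8}: Y {4,7,9}->{4}; V {2,3,4,6,9}->{2,3,4}; U {2,4,5,6,7,8}->{6,7,8}
Constraint 2 (V != Y) on D(V)={2,3,4} D(Y)={4}: V {2,3,4}->{2,3}
Constraint 3 (V < Y) on D(V)={2,3} D(Y)={4}: no change
Constraint 4 (Y + U = V) on D(Y)={4} D(U)={6,7,8} D(V)={2,3}: Y {4}->{}; U {6,7,8}->{}; V {2,3}->{}
So after all 4 constraints: D(Y) = {}

Answer: {}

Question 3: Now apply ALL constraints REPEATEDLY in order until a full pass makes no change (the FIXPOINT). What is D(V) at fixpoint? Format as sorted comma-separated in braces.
pass 0 (initial): D(V)={2,3,4,6,9}
pass 1: U {2,4,5,6,7,8}->{}; V {2,3,4,6,9}->{}; Y {4,7,9}->{}
pass 2: no change
Fixpoint after 2 passes: D(V) = {}

Answer: {}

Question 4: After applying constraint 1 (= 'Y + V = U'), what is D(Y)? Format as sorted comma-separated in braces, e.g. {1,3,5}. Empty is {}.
Constraint 1 (Y + V = U) on D(Y)={4,7,9} D(V)={2,3,4,6,9} D(U)={2,4,5,6,7,8}: Y {4,7,9}->{4}; V {2,3,4,6,9}->{2,3,4}; U {2,4,5,6,7,8}->{6,7,8}
So after constraint 1: D(Y) = {4}

Answer: {4}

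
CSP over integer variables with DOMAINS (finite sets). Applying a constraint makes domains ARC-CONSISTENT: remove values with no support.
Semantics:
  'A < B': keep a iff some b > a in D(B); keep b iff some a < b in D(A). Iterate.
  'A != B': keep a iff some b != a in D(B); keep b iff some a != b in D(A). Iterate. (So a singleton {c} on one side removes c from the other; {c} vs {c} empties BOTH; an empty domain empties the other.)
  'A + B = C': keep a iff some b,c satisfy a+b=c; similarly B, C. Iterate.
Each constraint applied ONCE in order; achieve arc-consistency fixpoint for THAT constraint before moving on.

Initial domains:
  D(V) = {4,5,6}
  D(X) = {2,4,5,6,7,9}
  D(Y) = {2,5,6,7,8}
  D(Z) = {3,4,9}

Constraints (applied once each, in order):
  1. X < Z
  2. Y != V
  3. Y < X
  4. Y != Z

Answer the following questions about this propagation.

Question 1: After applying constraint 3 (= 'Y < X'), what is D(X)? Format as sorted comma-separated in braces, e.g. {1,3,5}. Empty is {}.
Constraint 1 (X < Z) on D(X)={2,4,5,6,7,9} D(Z)={3,4,9}: X {2,4,5,6,7,9}->{2,4,5,6,7}
Constraint 2 (Y != V) on D(Y)={2,5,6,7,8} D(V)={4,5,6}: no change
Constraint 3 (Y < X) on D(Y)={2,5,6,7,8} D(X)={2,4,5,6,7}: Y {2,5,6,7,8}->{2,5,6}; X {2,4,5,6,7}->{4,5,6,7}
So after constraint 3: D(X) = {4,5,6,7}

Answer: {4,5,6,7}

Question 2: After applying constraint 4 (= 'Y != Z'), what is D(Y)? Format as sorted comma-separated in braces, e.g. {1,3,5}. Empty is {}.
Answer: {2,5,6}

Derivation:
Constraint 1 (X < Z) on D(X)={2,4,5,6,7,9} D(Z)={3,4,9}: X {2,4,5,6,7,9}->{2,4,5,6,7}
Constraint 2 (Y != V) on D(Y)={2,5,6,7,8} D(V)={4,5,6}: no change
Constraint 3 (Y < X) on D(Y)={2,5,6,7,8} D(X)={2,4,5,6,7}: Y {2,5,6,7,8}->{2,5,6}; X {2,4,5,6,7}->{4,5,6,7}
Constraint 4 (Y != Z) on D(Y)={2,5,6} D(Z)={3,4,9}: no change
So after constraint 4: D(Y) = {2,5,6}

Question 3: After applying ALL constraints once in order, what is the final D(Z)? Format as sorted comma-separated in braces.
Answer: {3,4,9}

Derivation:
Constraint 1 (X < Z) on D(X)={2,4,5,6,7,9} D(Z)={3,4,9}: X {2,4,5,6,7,9}->{2,4,5,6,7}
Constraint 2 (Y != V) on D(Y)={2,5,6,7,8} D(V)={4,5,6}: no change
Constraint 3 (Y < X) on D(Y)={2,5,6,7,8} D(X)={2,4,5,6,7}: Y {2,5,6,7,8}->{2,5,6}; X {2,4,5,6,7}->{4,5,6,7}
Constraint 4 (Y != Z) on D(Y)={2,5,6} D(Z)={3,4,9}: no change
So after all 4 constraints: D(Z) = {3,4,9}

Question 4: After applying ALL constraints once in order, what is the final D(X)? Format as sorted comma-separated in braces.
Answer: {4,5,6,7}

Derivation:
Constraint 1 (X < Z) on D(X)={2,4,5,6,7,9} D(Z)={3,4,9}: X {2,4,5,6,7,9}->{2,4,5,6,7}
Constraint 2 (Y != V) on D(Y)={2,5,6,7,8} D(V)={4,5,6}: no change
Constraint 3 (Y < X) on D(Y)={2,5,6,7,8} D(X)={2,4,5,6,7}: Y {2,5,6,7,8}->{2,5,6}; X {2,4,5,6,7}->{4,5,6,7}
Constraint 4 (Y != Z) on D(Y)={2,5,6} D(Z)={3,4,9}: no change
So after all 4 constraints: D(X) = {4,5,6,7}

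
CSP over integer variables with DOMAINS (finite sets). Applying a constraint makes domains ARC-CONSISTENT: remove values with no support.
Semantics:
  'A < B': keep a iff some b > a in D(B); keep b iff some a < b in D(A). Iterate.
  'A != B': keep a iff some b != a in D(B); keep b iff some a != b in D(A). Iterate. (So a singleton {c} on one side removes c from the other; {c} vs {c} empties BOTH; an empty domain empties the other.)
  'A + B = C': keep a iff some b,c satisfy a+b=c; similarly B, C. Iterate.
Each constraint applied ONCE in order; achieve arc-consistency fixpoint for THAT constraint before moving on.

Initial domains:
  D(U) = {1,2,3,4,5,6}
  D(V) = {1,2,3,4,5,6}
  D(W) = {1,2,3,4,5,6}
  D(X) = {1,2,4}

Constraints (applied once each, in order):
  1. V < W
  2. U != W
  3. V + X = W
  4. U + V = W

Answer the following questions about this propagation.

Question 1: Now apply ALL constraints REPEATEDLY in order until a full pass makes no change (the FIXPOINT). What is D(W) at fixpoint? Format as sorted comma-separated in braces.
Answer: {2,3,4,5,6}

Derivation:
pass 0 (initial): D(W)={1,2,3,4,5,6}
pass 1: U {1,2,3,4,5,6}->{1,2,3,4,5}; V {1,2,3,4,5,6}->{1,2,3,4,5}; W {1,2,3,4,5,6}->{2,3,4,5,6}
pass 2: no change
Fixpoint after 2 passes: D(W) = {2,3,4,5,6}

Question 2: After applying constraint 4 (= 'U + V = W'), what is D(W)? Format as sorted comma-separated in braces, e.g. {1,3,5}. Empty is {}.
Answer: {2,3,4,5,6}

Derivation:
Constraint 1 (V < W) on D(V)={1,2,3,4,5,6} D(W)={1,2,3,4,5,6}: V {1,2,3,4,5,6}->{1,2,3,4,5}; W {1,2,3,4,5,6}->{2,3,4,5,6}
Constraint 2 (U != W) on D(U)={1,2,3,4,5,6} D(W)={2,3,4,5,6}: no change
Constraint 3 (V + X = W) on D(V)={1,2,3,4,5} D(X)={1,2,4} D(W)={2,3,4,5,6}: no change
Constraint 4 (U + V = W) on D(U)={1,2,3,4,5,6} D(V)={1,2,3,4,5} D(W)={2,3,4,5,6}: U {1,2,3,4,5,6}->{1,2,3,4,5}
So after constraint 4: D(W) = {2,3,4,5,6}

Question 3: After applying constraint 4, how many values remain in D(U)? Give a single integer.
Answer: 5

Derivation:
Constraint 1 (V < W) on D(V)={1,2,3,4,5,6} D(W)={1,2,3,4,5,6}: V {1,2,3,4,5,6}->{1,2,3,4,5}; W {1,2,3,4,5,6}->{2,3,4,5,6}
Constraint 2 (U != W) on D(U)={1,2,3,4,5,6} D(W)={2,3,4,5,6}: no change
Constraint 3 (V + X = W) on D(V)={1,2,3,4,5} D(X)={1,2,4} D(W)={2,3,4,5,6}: no change
Constraint 4 (U + V = W) on D(U)={1,2,3,4,5,6} D(V)={1,2,3,4,5} D(W)={2,3,4,5,6}: U {1,2,3,4,5,6}->{1,2,3,4,5}
So after constraint 4: D(U)={1,2,3,4,5}, size = 5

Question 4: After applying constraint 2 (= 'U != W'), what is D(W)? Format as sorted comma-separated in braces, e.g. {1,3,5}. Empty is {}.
Constraint 1 (V < W) on D(V)={1,2,3,4,5,6} D(W)={1,2,3,4,5,6}: V {1,2,3,4,5,6}->{1,2,3,4,5}; W {1,2,3,4,5,6}->{2,3,4,5,6}
Constraint 2 (U != W) on D(U)={1,2,3,4,5,6} D(W)={2,3,4,5,6}: no change
So after constraint 2: D(W) = {2,3,4,5,6}

Answer: {2,3,4,5,6}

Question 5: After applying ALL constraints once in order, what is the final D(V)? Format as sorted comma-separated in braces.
Answer: {1,2,3,4,5}

Derivation:
Constraint 1 (V < W) on D(V)={1,2,3,4,5,6} D(W)={1,2,3,4,5,6}: V {1,2,3,4,5,6}->{1,2,3,4,5}; W {1,2,3,4,5,6}->{2,3,4,5,6}
Constraint 2 (U != W) on D(U)={1,2,3,4,5,6} D(W)={2,3,4,5,6}: no change
Constraint 3 (V + X = W) on D(V)={1,2,3,4,5} D(X)={1,2,4} D(W)={2,3,4,5,6}: no change
Constraint 4 (U + V = W) on D(U)={1,2,3,4,5,6} D(V)={1,2,3,4,5} D(W)={2,3,4,5,6}: U {1,2,3,4,5,6}->{1,2,3,4,5}
So after all 4 constraints: D(V) = {1,2,3,4,5}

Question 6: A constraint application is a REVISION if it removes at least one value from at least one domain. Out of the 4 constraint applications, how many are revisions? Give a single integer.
Answer: 2

Derivation:
Constraint 1 (V < W) on D(V)={1,2,3,4,5,6} D(W)={1,2,3,4,5,6}: V {1,2,3,4,5,6}->{1,2,3,4,5}; W {1,2,3,4,5,6}->{2,3,4,5,6} => REVISION
Constraint 2 (U != W) on D(U)={1,2,3,4,5,6} D(W)={2,3,4,5,6}: no change => not a revision
Constraint 3 (V + X = W) on D(V)={1,2,3,4,5} D(X)={1,2,4} D(W)={2,3,4,5,6}: no change => not a revision
Constraint 4 (U + V = W) on D(U)={1,2,3,4,5,6} D(V)={1,2,3,4,5} D(W)={2,3,4,5,6}: U {1,2,3,4,5,6}->{1,2,3,4,5} => REVISION
Total revisions = 2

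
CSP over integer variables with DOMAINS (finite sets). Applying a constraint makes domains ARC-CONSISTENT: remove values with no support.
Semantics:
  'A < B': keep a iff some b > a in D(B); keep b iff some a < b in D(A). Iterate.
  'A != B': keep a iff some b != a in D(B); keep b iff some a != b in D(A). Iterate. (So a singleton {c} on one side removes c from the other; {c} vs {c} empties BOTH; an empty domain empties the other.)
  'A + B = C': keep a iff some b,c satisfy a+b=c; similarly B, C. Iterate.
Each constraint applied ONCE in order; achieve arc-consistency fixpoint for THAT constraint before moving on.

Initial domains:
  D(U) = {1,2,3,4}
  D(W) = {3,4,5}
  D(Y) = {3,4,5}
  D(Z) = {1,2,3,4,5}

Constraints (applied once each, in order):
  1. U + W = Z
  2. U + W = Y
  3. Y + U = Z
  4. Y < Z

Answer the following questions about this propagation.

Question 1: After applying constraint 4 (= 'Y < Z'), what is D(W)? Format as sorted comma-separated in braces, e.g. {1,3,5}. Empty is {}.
Constraint 1 (U + W = Z) on D(U)={1,2,3,4} D(W)={3,4,5} D(Z)={1,2,3,4,5}: U {1,2,3,4}->{1,2}; W {3,4,5}->{3,4}; Z {1,2,3,4,5}->{4,5}
Constraint 2 (U + W = Y) on D(U)={1,2} D(W)={3,4} D(Y)={3,4,5}: Y {3,4,5}->{4,5}
Constraint 3 (Y + U = Z) on D(Y)={4,5} D(U)={1,2} D(Z)={4,5}: Y {4,5}->{4}; U {1,2}->{1}; Z {4,5}->{5}
Constraint 4 (Y < Z) on D(Y)={4} D(Z)={5}: no change
So after constraint 4: D(W) = {3,4}

Answer: {3,4}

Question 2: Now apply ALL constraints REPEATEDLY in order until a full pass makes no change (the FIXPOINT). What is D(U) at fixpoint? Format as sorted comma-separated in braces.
Answer: {}

Derivation:
pass 0 (initial): D(U)={1,2,3,4}
pass 1: U {1,2,3,4}->{1}; W {3,4,5}->{3,4}; Y {3,4,5}->{4}; Z {1,2,3,4,5}->{5}
pass 2: U {1}->{}; W {3,4}->{}; Y {4}->{}; Z {5}->{}
pass 3: no change
Fixpoint after 3 passes: D(U) = {}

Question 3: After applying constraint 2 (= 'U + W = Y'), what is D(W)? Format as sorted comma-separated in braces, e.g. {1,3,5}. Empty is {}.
Answer: {3,4}

Derivation:
Constraint 1 (U + W = Z) on D(U)={1,2,3,4} D(W)={3,4,5} D(Z)={1,2,3,4,5}: U {1,2,3,4}->{1,2}; W {3,4,5}->{3,4}; Z {1,2,3,4,5}->{4,5}
Constraint 2 (U + W = Y) on D(U)={1,2} D(W)={3,4} D(Y)={3,4,5}: Y {3,4,5}->{4,5}
So after constraint 2: D(W) = {3,4}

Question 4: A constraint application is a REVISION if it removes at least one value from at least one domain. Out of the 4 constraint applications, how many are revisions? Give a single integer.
Constraint 1 (U + W = Z) on D(U)={1,2,3,4} D(W)={3,4,5} D(Z)={1,2,3,4,5}: U {1,2,3,4}->{1,2}; W {3,4,5}->{3,4}; Z {1,2,3,4,5}->{4,5} => REVISION
Constraint 2 (U + W = Y) on D(U)={1,2} D(W)={3,4} D(Y)={3,4,5}: Y {3,4,5}->{4,5} => REVISION
Constraint 3 (Y + U = Z) on D(Y)={4,5} D(U)={1,2} D(Z)={4,5}: Y {4,5}->{4}; U {1,2}->{1}; Z {4,5}->{5} => REVISION
Constraint 4 (Y < Z) on D(Y)={4} D(Z)={5}: no change => not a revision
Total revisions = 3

Answer: 3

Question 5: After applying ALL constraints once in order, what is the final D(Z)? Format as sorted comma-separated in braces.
Constraint 1 (U + W = Z) on D(U)={1,2,3,4} D(W)={3,4,5} D(Z)={1,2,3,4,5}: U {1,2,3,4}->{1,2}; W {3,4,5}->{3,4}; Z {1,2,3,4,5}->{4,5}
Constraint 2 (U + W = Y) on D(U)={1,2} D(W)={3,4} D(Y)={3,4,5}: Y {3,4,5}->{4,5}
Constraint 3 (Y + U = Z) on D(Y)={4,5} D(U)={1,2} D(Z)={4,5}: Y {4,5}->{4}; U {1,2}->{1}; Z {4,5}->{5}
Constraint 4 (Y < Z) on D(Y)={4} D(Z)={5}: no change
So after all 4 constraints: D(Z) = {5}

Answer: {5}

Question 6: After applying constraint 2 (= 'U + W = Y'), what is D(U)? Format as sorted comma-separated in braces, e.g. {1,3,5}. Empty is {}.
Answer: {1,2}

Derivation:
Constraint 1 (U + W = Z) on D(U)={1,2,3,4} D(W)={3,4,5} D(Z)={1,2,3,4,5}: U {1,2,3,4}->{1,2}; W {3,4,5}->{3,4}; Z {1,2,3,4,5}->{4,5}
Constraint 2 (U + W = Y) on D(U)={1,2} D(W)={3,4} D(Y)={3,4,5}: Y {3,4,5}->{4,5}
So after constraint 2: D(U) = {1,2}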